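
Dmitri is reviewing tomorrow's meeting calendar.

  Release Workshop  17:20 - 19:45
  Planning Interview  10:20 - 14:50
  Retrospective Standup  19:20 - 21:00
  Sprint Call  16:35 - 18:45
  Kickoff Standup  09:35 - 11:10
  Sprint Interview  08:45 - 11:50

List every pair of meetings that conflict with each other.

Sorted by start: Sprint Interview, Kickoff Standup, Planning Interview, Sprint Call, Release Workshop, Retrospective Standup.
Kickoff Standup starts before Sprint Interview ends → Sprint Interview and Kickoff Standup overlap.
Planning Interview starts before Sprint Interview ends → Sprint Interview and Planning Interview overlap.
Sprint Call starts after Sprint Interview ends, so nothing later overlaps Sprint Interview either.
Planning Interview starts before Kickoff Standup ends → Kickoff Standup and Planning Interview overlap.
Sprint Call starts after Kickoff Standup ends, so nothing later overlaps Kickoff Standup either.
Sprint Call starts after Planning Interview ends, so nothing later overlaps Planning Interview either.
Release Workshop starts before Sprint Call ends → Sprint Call and Release Workshop overlap.
Retrospective Standup starts after Sprint Call ends.
Retrospective Standup starts before Release Workshop ends → Release Workshop and Retrospective Standup overlap.

Kickoff Standup & Planning Interview, Kickoff Standup & Sprint Interview, Planning Interview & Sprint Interview, Release Workshop & Retrospective Standup, Release Workshop & Sprint Call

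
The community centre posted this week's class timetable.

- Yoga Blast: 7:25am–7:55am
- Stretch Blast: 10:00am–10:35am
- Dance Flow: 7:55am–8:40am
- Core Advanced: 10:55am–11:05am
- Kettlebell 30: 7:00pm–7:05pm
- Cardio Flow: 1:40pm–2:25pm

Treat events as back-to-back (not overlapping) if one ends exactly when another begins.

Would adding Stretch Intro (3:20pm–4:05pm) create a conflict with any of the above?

Yoga Blast: ends 7:55am at or before Stretch Intro starts 3:20pm → clear.
Dance Flow: ends 8:40am at or before Stretch Intro starts 3:20pm → clear.
Stretch Blast: ends 10:35am at or before Stretch Intro starts 3:20pm → clear.
Core Advanced: ends 11:05am at or before Stretch Intro starts 3:20pm → clear.
Cardio Flow: ends 2:25pm at or before Stretch Intro starts 3:20pm → clear.
Kettlebell 30: starts 7:00pm at or after Stretch Intro ends 4:05pm → clear.

No — it doesn't clash with anything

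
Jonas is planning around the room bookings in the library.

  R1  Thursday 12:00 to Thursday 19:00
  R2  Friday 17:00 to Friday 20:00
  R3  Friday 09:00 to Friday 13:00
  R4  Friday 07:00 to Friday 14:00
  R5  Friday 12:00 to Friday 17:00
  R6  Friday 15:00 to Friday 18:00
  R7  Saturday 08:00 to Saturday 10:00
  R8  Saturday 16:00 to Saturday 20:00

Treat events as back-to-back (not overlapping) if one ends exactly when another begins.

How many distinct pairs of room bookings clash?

Sorted by start: R1, R4, R3, R5, R6, R2, R7, R8.
R4 starts after R1 ends, so R1 has no further overlaps.
R3 starts before R4 ends → R4 and R3 overlap.
R5 starts before R4 ends → R4 and R5 overlap.
R6 starts after R4 ends, so R4 has no further overlaps.
R5 starts before R3 ends → R3 and R5 overlap.
R6 starts after R3 ends, so R3 has no further overlaps.
R6 starts before R5 ends → R5 and R6 overlap.
R2 starts exactly when R5 ends (back-to-back, no overlap), so R5 has no further overlaps.
R2 starts before R6 ends → R6 and R2 overlap.
R7 starts after R6 ends, so R6 has no further overlaps.
R7 starts after R2 ends, so R2 has no further overlaps.
R8 starts after R7 ends.
Overlapping pairs: R2 & R6, R3 & R4, R3 & R5, R4 & R5, R5 & R6 — 5 in total.

5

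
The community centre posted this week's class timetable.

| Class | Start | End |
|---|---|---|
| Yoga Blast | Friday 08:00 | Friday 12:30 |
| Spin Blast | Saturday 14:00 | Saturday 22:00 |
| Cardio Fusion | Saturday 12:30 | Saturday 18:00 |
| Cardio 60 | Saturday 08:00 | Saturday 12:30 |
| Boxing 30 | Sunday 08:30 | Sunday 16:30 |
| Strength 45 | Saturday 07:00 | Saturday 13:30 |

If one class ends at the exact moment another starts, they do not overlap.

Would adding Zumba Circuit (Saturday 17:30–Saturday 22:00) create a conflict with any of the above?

Yoga Blast: ends Friday 12:30 at or before Zumba Circuit starts Saturday 17:30 → clear.
Strength 45: ends Saturday 13:30 at or before Zumba Circuit starts Saturday 17:30 → clear.
Cardio 60: ends Saturday 12:30 at or before Zumba Circuit starts Saturday 17:30 → clear.
Cardio Fusion: starts Saturday 12:30 before Zumba Circuit ends Saturday 22:00, and ends Saturday 18:00 after Zumba Circuit starts Saturday 17:30 → overlap.
Spin Blast: starts Saturday 14:00 before Zumba Circuit ends Saturday 22:00, and ends Saturday 22:00 after Zumba Circuit starts Saturday 17:30 → overlap.
Boxing 30: starts Sunday 08:30 at or after Zumba Circuit ends Saturday 22:00 → clear.
Zumba Circuit overlaps Spin Blast, Cardio Fusion.

Yes — it overlaps Cardio Fusion, Spin Blast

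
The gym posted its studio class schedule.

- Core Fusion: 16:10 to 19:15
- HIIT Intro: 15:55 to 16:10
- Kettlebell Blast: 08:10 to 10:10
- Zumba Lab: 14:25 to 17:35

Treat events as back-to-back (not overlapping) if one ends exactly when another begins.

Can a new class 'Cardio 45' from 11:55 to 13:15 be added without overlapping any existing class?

Yes — the slot is free

Kettlebell Blast: ends 10:10 at or before Cardio 45 starts 11:55 → clear.
Zumba Lab: starts 14:25 at or after Cardio 45 ends 13:15 → clear.
HIIT Intro: starts 15:55 at or after Cardio 45 ends 13:15 → clear.
Core Fusion: starts 16:10 at or after Cardio 45 ends 13:15 → clear.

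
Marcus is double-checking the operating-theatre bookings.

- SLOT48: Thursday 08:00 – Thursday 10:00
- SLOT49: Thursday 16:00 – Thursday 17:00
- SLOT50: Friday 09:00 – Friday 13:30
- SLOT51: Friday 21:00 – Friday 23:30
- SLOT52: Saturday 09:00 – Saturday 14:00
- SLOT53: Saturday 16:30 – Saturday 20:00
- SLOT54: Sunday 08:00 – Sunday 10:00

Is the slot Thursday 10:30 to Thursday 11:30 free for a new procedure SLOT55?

Yes — the slot is free

SLOT48: ends Thursday 10:00 at or before SLOT55 starts Thursday 10:30 → clear.
SLOT49: starts Thursday 16:00 at or after SLOT55 ends Thursday 11:30 → clear.
SLOT50: starts Friday 09:00 at or after SLOT55 ends Thursday 11:30 → clear.
SLOT51: starts Friday 21:00 at or after SLOT55 ends Thursday 11:30 → clear.
SLOT52: starts Saturday 09:00 at or after SLOT55 ends Thursday 11:30 → clear.
SLOT53: starts Saturday 16:30 at or after SLOT55 ends Thursday 11:30 → clear.
SLOT54: starts Sunday 08:00 at or after SLOT55 ends Thursday 11:30 → clear.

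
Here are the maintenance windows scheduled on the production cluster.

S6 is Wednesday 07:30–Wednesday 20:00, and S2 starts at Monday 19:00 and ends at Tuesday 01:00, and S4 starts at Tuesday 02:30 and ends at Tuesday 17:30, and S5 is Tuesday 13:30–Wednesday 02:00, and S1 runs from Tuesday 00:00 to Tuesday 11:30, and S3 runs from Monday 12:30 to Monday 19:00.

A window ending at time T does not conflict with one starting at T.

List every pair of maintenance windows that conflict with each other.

S1 & S2, S1 & S4, S4 & S5

Two intervals overlap when each starts before the other ends.
Sorted by start: S3, S2, S1, S4, S5, S6.
S2 starts exactly when S3 ends (back-to-back, no overlap), so nothing later overlaps S3 either.
S1 starts before S2 ends → S2 and S1 overlap.
S4 starts after S2 ends, so nothing later overlaps S2 either.
S4 starts before S1 ends → S1 and S4 overlap.
S5 starts after S1 ends, so nothing later overlaps S1 either.
S5 starts before S4 ends → S4 and S5 overlap.
S6 starts after S4 ends.
S6 starts after S5 ends.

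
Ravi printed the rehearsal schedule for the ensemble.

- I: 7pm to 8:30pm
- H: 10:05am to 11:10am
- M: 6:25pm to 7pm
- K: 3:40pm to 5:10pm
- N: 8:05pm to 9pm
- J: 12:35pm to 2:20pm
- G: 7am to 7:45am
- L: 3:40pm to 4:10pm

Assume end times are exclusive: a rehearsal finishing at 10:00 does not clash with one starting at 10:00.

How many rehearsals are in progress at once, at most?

Sort all start/end points and keep a running count:
7am start G → 1
7:45am end G → 0
10:05am start H → 1
11:10am end H → 0
12:35pm start J → 1
2:20pm end J → 0
3:40pm start K → 1
3:40pm start L → 2
4:10pm end L → 1
5:10pm end K → 0
6:25pm start M → 1
7pm end M → 0
7pm start I → 1
8:05pm start N → 2
8:30pm end I → 1
9pm end N → 0
Peak is 2, at 3:40pm (K, L).

2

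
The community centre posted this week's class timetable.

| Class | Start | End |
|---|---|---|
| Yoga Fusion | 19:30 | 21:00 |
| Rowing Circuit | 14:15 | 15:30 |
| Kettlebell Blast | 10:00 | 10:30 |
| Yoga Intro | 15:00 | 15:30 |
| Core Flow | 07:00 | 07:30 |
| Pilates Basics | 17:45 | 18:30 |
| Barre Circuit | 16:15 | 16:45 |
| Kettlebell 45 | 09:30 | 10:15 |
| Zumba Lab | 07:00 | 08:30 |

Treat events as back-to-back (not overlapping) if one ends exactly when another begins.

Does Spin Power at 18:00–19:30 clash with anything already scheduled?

Zumba Lab: ends 08:30 at or before Spin Power starts 18:00 → clear.
Core Flow: ends 07:30 at or before Spin Power starts 18:00 → clear.
Kettlebell 45: ends 10:15 at or before Spin Power starts 18:00 → clear.
Kettlebell Blast: ends 10:30 at or before Spin Power starts 18:00 → clear.
Rowing Circuit: ends 15:30 at or before Spin Power starts 18:00 → clear.
Yoga Intro: ends 15:30 at or before Spin Power starts 18:00 → clear.
Barre Circuit: ends 16:45 at or before Spin Power starts 18:00 → clear.
Pilates Basics: starts 17:45 before Spin Power ends 19:30, and ends 18:30 after Spin Power starts 18:00 → overlap.
Yoga Fusion: starts 19:30 at or after Spin Power ends 19:30 → clear.
Spin Power overlaps Pilates Basics.

Yes — it overlaps Pilates Basics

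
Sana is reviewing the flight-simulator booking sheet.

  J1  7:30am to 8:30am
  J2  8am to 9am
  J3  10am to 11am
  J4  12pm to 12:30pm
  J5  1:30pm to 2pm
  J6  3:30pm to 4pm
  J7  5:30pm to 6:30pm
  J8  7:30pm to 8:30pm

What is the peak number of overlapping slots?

Sort all start/end points and keep a running count:
7:30am start J1 → 1
8am start J2 → 2
8:30am end J1 → 1
9am end J2 → 0
10am start J3 → 1
11am end J3 → 0
12pm start J4 → 1
12:30pm end J4 → 0
1:30pm start J5 → 1
2pm end J5 → 0
3:30pm start J6 → 1
4pm end J6 → 0
5:30pm start J7 → 1
6:30pm end J7 → 0
7:30pm start J8 → 1
8:30pm end J8 → 0
Peak is 2, at 8am (J1, J2).

2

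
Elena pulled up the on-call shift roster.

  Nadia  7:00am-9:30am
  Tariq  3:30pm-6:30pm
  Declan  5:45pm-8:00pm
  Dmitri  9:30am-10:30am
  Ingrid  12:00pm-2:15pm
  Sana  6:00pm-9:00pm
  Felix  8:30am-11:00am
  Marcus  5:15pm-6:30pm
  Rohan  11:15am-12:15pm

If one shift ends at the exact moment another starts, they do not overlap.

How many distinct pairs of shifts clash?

9

Sorted by start: Nadia, Felix, Dmitri, Rohan, Ingrid, Tariq, Marcus, Declan, Sana.
Felix starts before Nadia ends → Nadia and Felix overlap.
Dmitri starts exactly when Nadia ends (back-to-back, no overlap), so nothing later overlaps Nadia either.
Dmitri starts before Felix ends → Felix and Dmitri overlap.
Rohan starts after Felix ends, so nothing later overlaps Felix either.
Rohan starts after Dmitri ends, so nothing later overlaps Dmitri either.
Ingrid starts before Rohan ends → Rohan and Ingrid overlap.
Tariq starts after Rohan ends, so nothing later overlaps Rohan either.
Tariq starts after Ingrid ends, so nothing later overlaps Ingrid either.
Marcus starts before Tariq ends → Tariq and Marcus overlap.
Declan starts before Tariq ends → Tariq and Declan overlap.
Sana starts before Tariq ends → Tariq and Sana overlap.
Declan starts before Marcus ends → Marcus and Declan overlap.
Sana starts before Marcus ends → Marcus and Sana overlap.
Sana starts before Declan ends → Declan and Sana overlap.
Overlapping pairs: Declan & Marcus, Declan & Sana, Declan & Tariq, Dmitri & Felix, Felix & Nadia, Ingrid & Rohan, Marcus & Sana, Marcus & Tariq, Sana & Tariq — 9 in total.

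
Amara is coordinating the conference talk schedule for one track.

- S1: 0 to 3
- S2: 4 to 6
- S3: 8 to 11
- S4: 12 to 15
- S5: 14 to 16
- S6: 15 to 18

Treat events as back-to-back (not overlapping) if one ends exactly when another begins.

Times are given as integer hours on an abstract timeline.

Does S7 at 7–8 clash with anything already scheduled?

S1: ends 3 at or before S7 starts 7 → clear.
S2: ends 6 at or before S7 starts 7 → clear.
S3: starts 8 at or after S7 ends 8 → clear.
S4: starts 12 at or after S7 ends 8 → clear.
S5: starts 14 at or after S7 ends 8 → clear.
S6: starts 15 at or after S7 ends 8 → clear.

No — it doesn't clash with anything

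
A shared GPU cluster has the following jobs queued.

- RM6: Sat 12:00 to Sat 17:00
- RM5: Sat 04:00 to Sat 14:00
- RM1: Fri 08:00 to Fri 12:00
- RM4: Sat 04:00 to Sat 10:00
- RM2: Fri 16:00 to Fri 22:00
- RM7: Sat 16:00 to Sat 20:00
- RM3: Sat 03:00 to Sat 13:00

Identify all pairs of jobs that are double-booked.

Sorted by start: RM1, RM2, RM3, RM4, RM5, RM6, RM7.
RM2 starts after RM1 ends, so nothing later overlaps RM1 either.
RM3 starts after RM2 ends, so nothing later overlaps RM2 either.
RM4 starts before RM3 ends → RM3 and RM4 overlap.
RM5 starts before RM3 ends → RM3 and RM5 overlap.
RM6 starts before RM3 ends → RM3 and RM6 overlap.
RM7 starts after RM3 ends.
RM5 starts before RM4 ends → RM4 and RM5 overlap.
RM6 starts after RM4 ends, so nothing later overlaps RM4 either.
RM6 starts before RM5 ends → RM5 and RM6 overlap.
RM7 starts after RM5 ends.
RM7 starts before RM6 ends → RM6 and RM7 overlap.

RM3 & RM4, RM3 & RM5, RM3 & RM6, RM4 & RM5, RM5 & RM6, RM6 & RM7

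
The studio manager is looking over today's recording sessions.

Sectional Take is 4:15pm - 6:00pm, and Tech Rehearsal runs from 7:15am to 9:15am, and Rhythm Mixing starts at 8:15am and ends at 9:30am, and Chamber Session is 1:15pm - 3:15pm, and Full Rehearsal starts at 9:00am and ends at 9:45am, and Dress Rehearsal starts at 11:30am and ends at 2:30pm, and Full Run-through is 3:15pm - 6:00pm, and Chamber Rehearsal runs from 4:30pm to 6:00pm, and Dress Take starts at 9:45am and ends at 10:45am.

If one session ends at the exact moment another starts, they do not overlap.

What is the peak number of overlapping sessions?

3

Walk through starts and ends in time order (an end at T is processed before a start at T):
7:15am start Tech Rehearsal → 1
8:15am start Rhythm Mixing → 2
9:00am start Full Rehearsal → 3
9:15am end Tech Rehearsal → 2
9:30am end Rhythm Mixing → 1
9:45am end Full Rehearsal → 0
9:45am start Dress Take → 1
10:45am end Dress Take → 0
11:30am start Dress Rehearsal → 1
1:15pm start Chamber Session → 2
2:30pm end Dress Rehearsal → 1
3:15pm end Chamber Session → 0
3:15pm start Full Run-through → 1
4:15pm start Sectional Take → 2
4:30pm start Chamber Rehearsal → 3
6:00pm end Chamber Rehearsal → 2
6:00pm end Full Run-through → 1
6:00pm end Sectional Take → 0
Peak is 3, at 9:00am (Full Rehearsal, Rhythm Mixing, Tech Rehearsal).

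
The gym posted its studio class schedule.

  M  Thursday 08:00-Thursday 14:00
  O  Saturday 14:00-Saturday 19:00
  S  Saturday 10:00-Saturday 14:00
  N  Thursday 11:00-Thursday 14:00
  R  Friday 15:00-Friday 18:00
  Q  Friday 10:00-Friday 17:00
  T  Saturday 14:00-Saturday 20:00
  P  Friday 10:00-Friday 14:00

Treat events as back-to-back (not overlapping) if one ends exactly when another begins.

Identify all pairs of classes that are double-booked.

M & N, O & T, P & Q, Q & R

Sorted by start: M, N, P, Q, R, S, O, T.
N starts before M ends → M and N overlap.
P starts after M ends — done with M.
P starts after N ends — done with N.
Q starts before P ends → P and Q overlap.
R starts after P ends — done with P.
R starts before Q ends → Q and R overlap.
S starts after Q ends — done with Q.
S starts after R ends — done with R.
O starts exactly when S ends (back-to-back, no overlap) — done with S.
T starts before O ends → O and T overlap.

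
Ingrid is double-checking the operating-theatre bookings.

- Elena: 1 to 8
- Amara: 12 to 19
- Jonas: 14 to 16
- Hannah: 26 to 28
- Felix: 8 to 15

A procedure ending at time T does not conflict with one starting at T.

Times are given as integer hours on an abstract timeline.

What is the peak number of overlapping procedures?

Sweep the timeline, counting +1 at each start and −1 at each end (ends before starts at a tie):
1 start Elena → 1
8 end Elena → 0
8 start Felix → 1
12 start Amara → 2
14 start Jonas → 3
15 end Felix → 2
16 end Jonas → 1
19 end Amara → 0
26 start Hannah → 1
28 end Hannah → 0
Peak is 3, at 14 (Amara, Felix, Jonas).

3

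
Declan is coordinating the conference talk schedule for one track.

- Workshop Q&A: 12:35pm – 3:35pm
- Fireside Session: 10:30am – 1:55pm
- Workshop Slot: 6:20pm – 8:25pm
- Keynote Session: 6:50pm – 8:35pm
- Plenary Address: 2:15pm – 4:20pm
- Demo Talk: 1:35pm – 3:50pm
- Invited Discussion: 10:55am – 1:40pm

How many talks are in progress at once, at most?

Walk through starts and ends in time order (an end at T is processed before a start at T):
10:30am start Fireside Session → 1
10:55am start Invited Discussion → 2
12:35pm start Workshop Q&A → 3
1:35pm start Demo Talk → 4
1:40pm end Invited Discussion → 3
1:55pm end Fireside Session → 2
2:15pm start Plenary Address → 3
3:35pm end Workshop Q&A → 2
3:50pm end Demo Talk → 1
4:20pm end Plenary Address → 0
6:20pm start Workshop Slot → 1
6:50pm start Keynote Session → 2
8:25pm end Workshop Slot → 1
8:35pm end Keynote Session → 0
Peak is 4, at 1:35pm (Demo Talk, Fireside Session, Invited Discussion, Workshop Q&A).

4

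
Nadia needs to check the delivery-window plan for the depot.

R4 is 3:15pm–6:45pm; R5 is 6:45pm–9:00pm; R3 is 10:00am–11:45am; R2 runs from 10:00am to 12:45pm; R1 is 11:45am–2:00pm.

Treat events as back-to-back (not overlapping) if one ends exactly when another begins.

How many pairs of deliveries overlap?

Sorted by start: R2, R3, R1, R4, R5.
R3 starts before R2 ends → R2 and R3 overlap.
R1 starts before R2 ends → R2 and R1 overlap.
R4 starts after R2 ends, so nothing later overlaps R2 either.
R1 starts exactly when R3 ends (back-to-back, no overlap), so nothing later overlaps R3 either.
R4 starts after R1 ends, so nothing later overlaps R1 either.
R5 starts exactly when R4 ends (back-to-back, no overlap).
Overlapping pairs: R1 & R2, R2 & R3 — 2 in total.

2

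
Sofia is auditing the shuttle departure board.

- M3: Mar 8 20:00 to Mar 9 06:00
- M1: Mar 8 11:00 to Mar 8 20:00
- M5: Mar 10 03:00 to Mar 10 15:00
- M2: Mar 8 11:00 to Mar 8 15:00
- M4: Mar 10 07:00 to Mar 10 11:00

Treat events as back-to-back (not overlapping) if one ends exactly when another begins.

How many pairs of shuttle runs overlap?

Sorted by start: M1, M2, M3, M5, M4.
M2 starts before M1 ends → M1 and M2 overlap.
M3 starts exactly when M1 ends (back-to-back, no overlap) — done with M1.
M3 starts after M2 ends — done with M2.
M5 starts after M3 ends — done with M3.
M4 starts before M5 ends → M5 and M4 overlap.
Overlapping pairs: M1 & M2, M4 & M5 — 2 in total.

2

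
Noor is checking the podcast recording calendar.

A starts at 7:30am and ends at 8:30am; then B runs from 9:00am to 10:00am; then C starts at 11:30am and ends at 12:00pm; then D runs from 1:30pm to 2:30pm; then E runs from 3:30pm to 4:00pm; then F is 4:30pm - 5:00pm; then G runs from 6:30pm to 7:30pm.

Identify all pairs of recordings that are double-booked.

no conflicts

Check each pair: they overlap iff neither finishes before the other starts.
Sorted by start: A, B, C, D, E, F, G.
B starts after A ends, so A has no further overlaps.
C starts after B ends, so B has no further overlaps.
D starts after C ends, so C has no further overlaps.
E starts after D ends, so D has no further overlaps.
F starts after E ends, so E has no further overlaps.
G starts after F ends.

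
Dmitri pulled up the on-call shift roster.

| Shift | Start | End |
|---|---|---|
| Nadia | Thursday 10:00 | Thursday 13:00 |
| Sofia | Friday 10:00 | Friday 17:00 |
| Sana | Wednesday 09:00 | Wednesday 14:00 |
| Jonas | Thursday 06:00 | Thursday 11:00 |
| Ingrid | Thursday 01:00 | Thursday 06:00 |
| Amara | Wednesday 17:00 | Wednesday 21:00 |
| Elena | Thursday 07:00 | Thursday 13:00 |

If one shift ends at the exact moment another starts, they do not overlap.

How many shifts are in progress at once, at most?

Sweep the timeline, counting +1 at each start and −1 at each end (ends before starts at a tie):
Wednesday 09:00 start Sana → 1
Wednesday 14:00 end Sana → 0
Wednesday 17:00 start Amara → 1
Wednesday 21:00 end Amara → 0
Thursday 01:00 start Ingrid → 1
Thursday 06:00 end Ingrid → 0
Thursday 06:00 start Jonas → 1
Thursday 07:00 start Elena → 2
Thursday 10:00 start Nadia → 3
Thursday 11:00 end Jonas → 2
Thursday 13:00 end Elena → 1
Thursday 13:00 end Nadia → 0
Friday 10:00 start Sofia → 1
Friday 17:00 end Sofia → 0
Peak is 3, at Thursday 10:00 (Elena, Jonas, Nadia).

3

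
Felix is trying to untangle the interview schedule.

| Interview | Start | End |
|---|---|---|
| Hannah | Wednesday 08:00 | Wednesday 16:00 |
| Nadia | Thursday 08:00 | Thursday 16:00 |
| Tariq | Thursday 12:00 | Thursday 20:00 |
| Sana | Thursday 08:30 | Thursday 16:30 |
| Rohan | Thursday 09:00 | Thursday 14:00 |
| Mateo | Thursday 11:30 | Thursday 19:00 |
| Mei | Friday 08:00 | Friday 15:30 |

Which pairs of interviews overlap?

Mateo & Nadia, Mateo & Rohan, Mateo & Sana, Mateo & Tariq, Nadia & Rohan, Nadia & Sana, Nadia & Tariq, Rohan & Sana, Rohan & Tariq, Sana & Tariq

Two intervals overlap when each starts before the other ends.
Sorted by start: Hannah, Nadia, Sana, Rohan, Mateo, Tariq, Mei.
Nadia starts after Hannah ends, so Hannah has no further overlaps.
Sana starts before Nadia ends → Nadia and Sana overlap.
Rohan starts before Nadia ends → Nadia and Rohan overlap.
Mateo starts before Nadia ends → Nadia and Mateo overlap.
Tariq starts before Nadia ends → Nadia and Tariq overlap.
Mei starts after Nadia ends.
Rohan starts before Sana ends → Sana and Rohan overlap.
Mateo starts before Sana ends → Sana and Mateo overlap.
Tariq starts before Sana ends → Sana and Tariq overlap.
Mei starts after Sana ends.
Mateo starts before Rohan ends → Rohan and Mateo overlap.
Tariq starts before Rohan ends → Rohan and Tariq overlap.
Mei starts after Rohan ends.
Tariq starts before Mateo ends → Mateo and Tariq overlap.
Mei starts after Mateo ends.
Mei starts after Tariq ends.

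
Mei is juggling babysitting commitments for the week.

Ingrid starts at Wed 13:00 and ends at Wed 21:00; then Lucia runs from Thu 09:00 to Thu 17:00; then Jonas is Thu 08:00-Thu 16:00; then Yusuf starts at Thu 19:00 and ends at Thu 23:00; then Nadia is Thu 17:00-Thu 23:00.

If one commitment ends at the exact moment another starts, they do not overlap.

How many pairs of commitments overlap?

Sorted by start: Ingrid, Jonas, Lucia, Nadia, Yusuf.
Jonas starts after Ingrid ends, so Ingrid has no further overlaps.
Lucia starts before Jonas ends → Jonas and Lucia overlap.
Nadia starts after Jonas ends, so Jonas has no further overlaps.
Nadia starts exactly when Lucia ends (back-to-back, no overlap), so Lucia has no further overlaps.
Yusuf starts before Nadia ends → Nadia and Yusuf overlap.
Overlapping pairs: Jonas & Lucia, Nadia & Yusuf — 2 in total.

2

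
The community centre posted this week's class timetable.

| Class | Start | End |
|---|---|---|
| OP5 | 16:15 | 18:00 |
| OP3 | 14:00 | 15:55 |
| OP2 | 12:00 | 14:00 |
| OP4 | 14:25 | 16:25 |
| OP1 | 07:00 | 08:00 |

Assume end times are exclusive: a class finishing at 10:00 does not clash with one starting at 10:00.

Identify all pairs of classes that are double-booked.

Two intervals overlap when each starts before the other ends.
Sorted by start: OP1, OP2, OP3, OP4, OP5.
OP2 starts after OP1 ends — done with OP1.
OP3 starts exactly when OP2 ends (back-to-back, no overlap) — done with OP2.
OP4 starts before OP3 ends → OP3 and OP4 overlap.
OP5 starts after OP3 ends.
OP5 starts before OP4 ends → OP4 and OP5 overlap.

OP3 & OP4, OP4 & OP5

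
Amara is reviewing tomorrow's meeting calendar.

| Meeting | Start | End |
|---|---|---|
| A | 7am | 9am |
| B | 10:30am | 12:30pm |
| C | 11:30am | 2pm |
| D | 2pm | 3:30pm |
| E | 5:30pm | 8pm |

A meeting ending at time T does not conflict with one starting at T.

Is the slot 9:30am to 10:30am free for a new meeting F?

Yes — the slot is free

A: ends 9am at or before F starts 9:30am → clear.
B: starts 10:30am at or after F ends 10:30am → clear.
C: starts 11:30am at or after F ends 10:30am → clear.
D: starts 2pm at or after F ends 10:30am → clear.
E: starts 5:30pm at or after F ends 10:30am → clear.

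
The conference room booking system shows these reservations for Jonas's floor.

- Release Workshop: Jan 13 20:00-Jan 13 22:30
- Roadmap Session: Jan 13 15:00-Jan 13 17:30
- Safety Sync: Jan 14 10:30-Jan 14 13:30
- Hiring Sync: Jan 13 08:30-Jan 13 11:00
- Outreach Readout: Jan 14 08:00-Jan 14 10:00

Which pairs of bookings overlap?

Sorted by start: Hiring Sync, Roadmap Session, Release Workshop, Outreach Readout, Safety Sync.
Roadmap Session starts after Hiring Sync ends; Hiring Sync is clear from here.
Release Workshop starts after Roadmap Session ends; Roadmap Session is clear from here.
Outreach Readout starts after Release Workshop ends; Release Workshop is clear from here.
Safety Sync starts after Outreach Readout ends.

no overlapping pairs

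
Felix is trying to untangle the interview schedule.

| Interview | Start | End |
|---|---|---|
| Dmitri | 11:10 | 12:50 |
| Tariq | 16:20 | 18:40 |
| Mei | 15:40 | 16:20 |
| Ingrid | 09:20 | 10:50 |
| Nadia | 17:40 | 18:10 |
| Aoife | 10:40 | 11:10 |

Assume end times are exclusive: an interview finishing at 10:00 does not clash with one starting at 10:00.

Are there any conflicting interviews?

Yes

Sorted by start: Ingrid, Aoife, Dmitri, Mei, Tariq, Nadia.
Aoife starts before Ingrid ends → Ingrid and Aoife overlap.
That's a conflict, so the schedule is not conflict-free.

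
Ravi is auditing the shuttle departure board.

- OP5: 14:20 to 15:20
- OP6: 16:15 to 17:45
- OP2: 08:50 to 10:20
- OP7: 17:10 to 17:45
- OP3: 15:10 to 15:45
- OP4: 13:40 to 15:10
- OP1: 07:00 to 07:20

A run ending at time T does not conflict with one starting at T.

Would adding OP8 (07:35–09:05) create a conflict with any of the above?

OP1: ends 07:20 at or before OP8 starts 07:35 → clear.
OP2: starts 08:50 before OP8 ends 09:05, and ends 10:20 after OP8 starts 07:35 → overlap.
OP4: starts 13:40 at or after OP8 ends 09:05 → clear.
OP5: starts 14:20 at or after OP8 ends 09:05 → clear.
OP3: starts 15:10 at or after OP8 ends 09:05 → clear.
OP6: starts 16:15 at or after OP8 ends 09:05 → clear.
OP7: starts 17:10 at or after OP8 ends 09:05 → clear.
OP8 overlaps OP2.

Yes — it overlaps OP2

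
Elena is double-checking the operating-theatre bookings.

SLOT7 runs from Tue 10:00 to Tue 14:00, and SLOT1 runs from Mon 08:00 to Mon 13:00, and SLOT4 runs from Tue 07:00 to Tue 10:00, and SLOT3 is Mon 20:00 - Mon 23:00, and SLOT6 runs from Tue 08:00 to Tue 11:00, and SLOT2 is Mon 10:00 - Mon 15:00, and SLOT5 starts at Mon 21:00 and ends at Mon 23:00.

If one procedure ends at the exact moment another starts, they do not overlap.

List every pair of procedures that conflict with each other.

Sorted by start: SLOT1, SLOT2, SLOT3, SLOT5, SLOT4, SLOT6, SLOT7.
SLOT2 starts before SLOT1 ends → SLOT1 and SLOT2 overlap.
SLOT3 starts after SLOT1 ends — done with SLOT1.
SLOT3 starts after SLOT2 ends — done with SLOT2.
SLOT5 starts before SLOT3 ends → SLOT3 and SLOT5 overlap.
SLOT4 starts after SLOT3 ends — done with SLOT3.
SLOT4 starts after SLOT5 ends — done with SLOT5.
SLOT6 starts before SLOT4 ends → SLOT4 and SLOT6 overlap.
SLOT7 starts exactly when SLOT4 ends (back-to-back, no overlap).
SLOT7 starts before SLOT6 ends → SLOT6 and SLOT7 overlap.

SLOT1 & SLOT2, SLOT3 & SLOT5, SLOT4 & SLOT6, SLOT6 & SLOT7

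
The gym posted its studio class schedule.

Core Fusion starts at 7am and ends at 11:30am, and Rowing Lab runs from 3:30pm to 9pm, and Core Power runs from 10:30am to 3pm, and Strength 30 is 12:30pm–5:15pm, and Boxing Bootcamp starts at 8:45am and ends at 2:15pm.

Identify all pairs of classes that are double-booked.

Sorted by start: Core Fusion, Boxing Bootcamp, Core Power, Strength 30, Rowing Lab.
Boxing Bootcamp starts before Core Fusion ends → Core Fusion and Boxing Bootcamp overlap.
Core Power starts before Core Fusion ends → Core Fusion and Core Power overlap.
Strength 30 starts after Core Fusion ends, so Core Fusion has no further overlaps.
Core Power starts before Boxing Bootcamp ends → Boxing Bootcamp and Core Power overlap.
Strength 30 starts before Boxing Bootcamp ends → Boxing Bootcamp and Strength 30 overlap.
Rowing Lab starts after Boxing Bootcamp ends.
Strength 30 starts before Core Power ends → Core Power and Strength 30 overlap.
Rowing Lab starts after Core Power ends.
Rowing Lab starts before Strength 30 ends → Strength 30 and Rowing Lab overlap.

Boxing Bootcamp & Core Fusion, Boxing Bootcamp & Core Power, Boxing Bootcamp & Strength 30, Core Fusion & Core Power, Core Power & Strength 30, Rowing Lab & Strength 30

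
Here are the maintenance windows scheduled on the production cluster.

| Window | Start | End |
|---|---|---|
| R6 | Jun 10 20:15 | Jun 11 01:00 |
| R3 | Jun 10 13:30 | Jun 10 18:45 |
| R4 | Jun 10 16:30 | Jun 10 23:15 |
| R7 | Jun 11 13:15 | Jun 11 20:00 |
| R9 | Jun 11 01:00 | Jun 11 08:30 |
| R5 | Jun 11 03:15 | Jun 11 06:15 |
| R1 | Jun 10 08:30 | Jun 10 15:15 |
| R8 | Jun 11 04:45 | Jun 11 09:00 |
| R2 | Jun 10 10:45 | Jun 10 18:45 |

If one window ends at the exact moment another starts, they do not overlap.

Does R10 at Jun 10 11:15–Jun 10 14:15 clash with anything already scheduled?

Yes — it overlaps R1, R2, R3

R1: starts Jun 10 08:30 before R10 ends Jun 10 14:15, and ends Jun 10 15:15 after R10 starts Jun 10 11:15 → overlap.
R2: starts Jun 10 10:45 before R10 ends Jun 10 14:15, and ends Jun 10 18:45 after R10 starts Jun 10 11:15 → overlap.
R3: starts Jun 10 13:30 before R10 ends Jun 10 14:15, and ends Jun 10 18:45 after R10 starts Jun 10 11:15 → overlap.
R4: starts Jun 10 16:30 at or after R10 ends Jun 10 14:15 → clear.
R6: starts Jun 10 20:15 at or after R10 ends Jun 10 14:15 → clear.
R9: starts Jun 11 01:00 at or after R10 ends Jun 10 14:15 → clear.
R5: starts Jun 11 03:15 at or after R10 ends Jun 10 14:15 → clear.
R8: starts Jun 11 04:45 at or after R10 ends Jun 10 14:15 → clear.
R7: starts Jun 11 13:15 at or after R10 ends Jun 10 14:15 → clear.
R10 overlaps R1, R2, R3.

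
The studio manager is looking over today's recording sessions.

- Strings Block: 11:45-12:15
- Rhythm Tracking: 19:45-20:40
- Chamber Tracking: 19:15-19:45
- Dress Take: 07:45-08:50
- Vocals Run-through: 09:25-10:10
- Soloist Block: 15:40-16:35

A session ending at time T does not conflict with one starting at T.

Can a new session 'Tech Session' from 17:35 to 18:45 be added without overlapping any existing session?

Dress Take: ends 08:50 at or before Tech Session starts 17:35 → clear.
Vocals Run-through: ends 10:10 at or before Tech Session starts 17:35 → clear.
Strings Block: ends 12:15 at or before Tech Session starts 17:35 → clear.
Soloist Block: ends 16:35 at or before Tech Session starts 17:35 → clear.
Chamber Tracking: starts 19:15 at or after Tech Session ends 18:45 → clear.
Rhythm Tracking: starts 19:45 at or after Tech Session ends 18:45 → clear.

Yes — the slot is free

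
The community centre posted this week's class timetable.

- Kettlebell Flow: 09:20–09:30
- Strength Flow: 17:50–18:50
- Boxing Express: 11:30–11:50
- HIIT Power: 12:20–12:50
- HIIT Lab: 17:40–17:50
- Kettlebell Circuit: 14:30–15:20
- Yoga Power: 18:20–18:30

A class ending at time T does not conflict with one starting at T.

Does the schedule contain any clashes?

Check each pair: they overlap iff neither finishes before the other starts.
Sorted by start: Kettlebell Flow, Boxing Express, HIIT Power, Kettlebell Circuit, HIIT Lab, Strength Flow, Yoga Power.
Boxing Express starts after Kettlebell Flow ends, so Kettlebell Flow has no further overlaps.
HIIT Power starts after Boxing Express ends, so Boxing Express has no further overlaps.
Kettlebell Circuit starts after HIIT Power ends, so HIIT Power has no further overlaps.
HIIT Lab starts after Kettlebell Circuit ends, so Kettlebell Circuit has no further overlaps.
Strength Flow starts exactly when HIIT Lab ends (back-to-back, no overlap), so HIIT Lab has no further overlaps.
Yoga Power starts before Strength Flow ends → Strength Flow and Yoga Power overlap.
That's a conflict, so the schedule is not conflict-free.

Yes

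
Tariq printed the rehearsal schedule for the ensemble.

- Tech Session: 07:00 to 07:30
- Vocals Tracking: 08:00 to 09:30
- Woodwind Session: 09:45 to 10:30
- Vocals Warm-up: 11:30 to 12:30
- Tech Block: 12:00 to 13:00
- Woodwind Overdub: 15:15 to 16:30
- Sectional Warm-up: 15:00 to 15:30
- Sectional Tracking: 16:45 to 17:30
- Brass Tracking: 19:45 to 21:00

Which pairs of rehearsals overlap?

Two intervals overlap when each starts before the other ends.
Sorted by start: Tech Session, Vocals Tracking, Woodwind Session, Vocals Warm-up, Tech Block, Sectional Warm-up, Woodwind Overdub, Sectional Tracking, Brass Tracking.
Vocals Tracking starts after Tech Session ends — done with Tech Session.
Woodwind Session starts after Vocals Tracking ends — done with Vocals Tracking.
Vocals Warm-up starts after Woodwind Session ends — done with Woodwind Session.
Tech Block starts before Vocals Warm-up ends → Vocals Warm-up and Tech Block overlap.
Sectional Warm-up starts after Vocals Warm-up ends — done with Vocals Warm-up.
Sectional Warm-up starts after Tech Block ends — done with Tech Block.
Woodwind Overdub starts before Sectional Warm-up ends → Sectional Warm-up and Woodwind Overdub overlap.
Sectional Tracking starts after Sectional Warm-up ends — done with Sectional Warm-up.
Sectional Tracking starts after Woodwind Overdub ends — done with Woodwind Overdub.
Brass Tracking starts after Sectional Tracking ends.

Sectional Warm-up & Woodwind Overdub, Tech Block & Vocals Warm-up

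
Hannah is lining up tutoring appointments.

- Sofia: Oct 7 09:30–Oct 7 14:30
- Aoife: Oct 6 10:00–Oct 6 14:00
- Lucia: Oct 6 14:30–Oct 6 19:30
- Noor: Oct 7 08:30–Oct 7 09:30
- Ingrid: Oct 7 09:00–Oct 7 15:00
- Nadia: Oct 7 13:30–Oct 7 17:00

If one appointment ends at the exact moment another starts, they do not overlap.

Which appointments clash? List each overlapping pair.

Sorted by start: Aoife, Lucia, Noor, Ingrid, Sofia, Nadia.
Lucia starts after Aoife ends, so Aoife has no further overlaps.
Noor starts after Lucia ends, so Lucia has no further overlaps.
Ingrid starts before Noor ends → Noor and Ingrid overlap.
Sofia starts exactly when Noor ends (back-to-back, no overlap), so Noor has no further overlaps.
Sofia starts before Ingrid ends → Ingrid and Sofia overlap.
Nadia starts before Ingrid ends → Ingrid and Nadia overlap.
Nadia starts before Sofia ends → Sofia and Nadia overlap.

Ingrid & Nadia, Ingrid & Noor, Ingrid & Sofia, Nadia & Sofia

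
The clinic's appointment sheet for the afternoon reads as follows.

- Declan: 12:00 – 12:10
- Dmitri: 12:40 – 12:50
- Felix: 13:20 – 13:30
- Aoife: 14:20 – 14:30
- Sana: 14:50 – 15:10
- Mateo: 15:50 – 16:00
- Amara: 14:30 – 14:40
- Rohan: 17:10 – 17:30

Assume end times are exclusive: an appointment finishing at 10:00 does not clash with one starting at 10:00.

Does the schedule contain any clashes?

Sorted by start: Declan, Dmitri, Felix, Aoife, Amara, Sana, Mateo, Rohan.
Dmitri starts after Declan ends; Declan is clear from here.
Felix starts after Dmitri ends; Dmitri is clear from here.
Aoife starts after Felix ends; Felix is clear from here.
Amara starts exactly when Aoife ends (back-to-back, no overlap); Aoife is clear from here.
Sana starts after Amara ends; Amara is clear from here.
Mateo starts after Sana ends; Sana is clear from here.
Rohan starts after Mateo ends.
Every pair is clear; the schedule has no overlaps.

No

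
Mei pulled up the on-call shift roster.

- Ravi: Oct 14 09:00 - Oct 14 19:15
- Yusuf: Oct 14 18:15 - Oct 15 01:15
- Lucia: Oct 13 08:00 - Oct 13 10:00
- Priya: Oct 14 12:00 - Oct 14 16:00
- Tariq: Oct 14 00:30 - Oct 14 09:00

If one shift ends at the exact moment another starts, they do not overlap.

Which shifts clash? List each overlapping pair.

Sorted by start: Lucia, Tariq, Ravi, Priya, Yusuf.
Tariq starts after Lucia ends, so nothing later overlaps Lucia either.
Ravi starts exactly when Tariq ends (back-to-back, no overlap), so nothing later overlaps Tariq either.
Priya starts before Ravi ends → Ravi and Priya overlap.
Yusuf starts before Ravi ends → Ravi and Yusuf overlap.
Yusuf starts after Priya ends.

Priya & Ravi, Ravi & Yusuf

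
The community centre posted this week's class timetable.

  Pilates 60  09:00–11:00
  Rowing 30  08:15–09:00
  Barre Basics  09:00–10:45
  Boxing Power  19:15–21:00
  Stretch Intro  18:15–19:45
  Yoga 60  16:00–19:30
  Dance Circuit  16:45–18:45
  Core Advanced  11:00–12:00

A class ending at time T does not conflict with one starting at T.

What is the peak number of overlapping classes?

3

Sort all start/end points and keep a running count:
08:15 start Rowing 30 → 1
09:00 end Rowing 30 → 0
09:00 start Barre Basics → 1
09:00 start Pilates 60 → 2
10:45 end Barre Basics → 1
11:00 end Pilates 60 → 0
11:00 start Core Advanced → 1
12:00 end Core Advanced → 0
16:00 start Yoga 60 → 1
16:45 start Dance Circuit → 2
18:15 start Stretch Intro → 3
18:45 end Dance Circuit → 2
19:15 start Boxing Power → 3
19:30 end Yoga 60 → 2
19:45 end Stretch Intro → 1
21:00 end Boxing Power → 0
Peak is 3, at 18:15 (Dance Circuit, Stretch Intro, Yoga 60).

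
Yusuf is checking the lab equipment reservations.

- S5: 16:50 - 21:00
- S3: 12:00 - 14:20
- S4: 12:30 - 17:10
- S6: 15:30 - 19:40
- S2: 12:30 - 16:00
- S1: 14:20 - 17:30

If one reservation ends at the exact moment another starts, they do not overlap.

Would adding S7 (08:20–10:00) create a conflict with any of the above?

S3: starts 12:00 at or after S7 ends 10:00 → clear.
S2: starts 12:30 at or after S7 ends 10:00 → clear.
S4: starts 12:30 at or after S7 ends 10:00 → clear.
S1: starts 14:20 at or after S7 ends 10:00 → clear.
S6: starts 15:30 at or after S7 ends 10:00 → clear.
S5: starts 16:50 at or after S7 ends 10:00 → clear.

No — it doesn't clash with anything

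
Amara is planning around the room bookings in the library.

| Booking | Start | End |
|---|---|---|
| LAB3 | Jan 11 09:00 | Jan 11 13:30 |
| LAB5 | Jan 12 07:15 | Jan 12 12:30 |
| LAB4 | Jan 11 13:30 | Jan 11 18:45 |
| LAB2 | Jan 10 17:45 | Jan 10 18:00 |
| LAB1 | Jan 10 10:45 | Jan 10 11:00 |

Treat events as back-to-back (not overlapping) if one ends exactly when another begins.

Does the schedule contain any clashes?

Sorted by start: LAB1, LAB2, LAB3, LAB4, LAB5.
LAB2 starts after LAB1 ends — done with LAB1.
LAB3 starts after LAB2 ends — done with LAB2.
LAB4 starts exactly when LAB3 ends (back-to-back, no overlap) — done with LAB3.
LAB5 starts after LAB4 ends.
Every pair is clear; the schedule has no overlaps.

No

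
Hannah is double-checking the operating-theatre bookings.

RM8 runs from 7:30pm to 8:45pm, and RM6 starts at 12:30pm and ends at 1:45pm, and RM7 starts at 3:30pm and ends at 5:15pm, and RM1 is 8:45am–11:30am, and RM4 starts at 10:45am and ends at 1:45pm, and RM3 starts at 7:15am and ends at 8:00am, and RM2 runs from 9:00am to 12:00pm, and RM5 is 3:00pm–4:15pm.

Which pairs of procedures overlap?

RM1 & RM2, RM1 & RM4, RM2 & RM4, RM4 & RM6, RM5 & RM7

Sorted by start: RM3, RM1, RM2, RM4, RM6, RM5, RM7, RM8.
RM1 starts after RM3 ends, so RM3 has no further overlaps.
RM2 starts before RM1 ends → RM1 and RM2 overlap.
RM4 starts before RM1 ends → RM1 and RM4 overlap.
RM6 starts after RM1 ends, so RM1 has no further overlaps.
RM4 starts before RM2 ends → RM2 and RM4 overlap.
RM6 starts after RM2 ends, so RM2 has no further overlaps.
RM6 starts before RM4 ends → RM4 and RM6 overlap.
RM5 starts after RM4 ends, so RM4 has no further overlaps.
RM5 starts after RM6 ends, so RM6 has no further overlaps.
RM7 starts before RM5 ends → RM5 and RM7 overlap.
RM8 starts after RM5 ends.
RM8 starts after RM7 ends.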